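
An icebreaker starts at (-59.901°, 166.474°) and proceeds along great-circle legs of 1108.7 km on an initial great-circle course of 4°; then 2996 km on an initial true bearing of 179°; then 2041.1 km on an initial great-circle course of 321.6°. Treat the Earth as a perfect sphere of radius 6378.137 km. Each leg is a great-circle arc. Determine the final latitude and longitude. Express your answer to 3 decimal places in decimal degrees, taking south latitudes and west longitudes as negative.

latitude -60.268°, longitude 146.337°

Apply the spherical direct solution leg by leg, carrying full precision between legs.
Leg 1: from (-59.901°, 166.474°), δ = 1108.7/6378.137 = 0.173828 rad, θ = 4° → φ = -49.960°, λ = 167.549°.
Leg 2: from (-49.960°, 167.549°), δ = 2996/6378.137 = 0.469730 rad, θ = 179° → φ = -76.863°, λ = 169.540°.
Leg 3: from (-76.863°, 169.540°), δ = 2041.1/6378.137 = 0.320015 rad, θ = 321.6° → φ = -60.268°, λ = 146.337°.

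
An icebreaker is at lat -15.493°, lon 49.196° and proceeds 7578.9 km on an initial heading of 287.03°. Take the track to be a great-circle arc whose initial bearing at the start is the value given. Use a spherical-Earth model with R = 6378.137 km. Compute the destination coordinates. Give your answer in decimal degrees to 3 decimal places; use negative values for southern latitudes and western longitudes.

The arc subtends δ = 7578.9/6378.137 = 1.188262 rad at the centre.
Start latitude φ₁ = -0.270404 rad; initial bearing θ = 5.009619 rad.
Destination latitude: φ₂ = arcsin( sin φ₁ cos δ + cos φ₁ sin δ cos θ ) = arcsin(0.162122) = 9.330°.
Δλ = atan2( sin θ sin δ cos φ₁ , cos δ − sin φ₁ sin φ₂ ) = atan2(-0.854810, 0.416579) = -1.117332 rad = -64.018°.
λ₂ = 49.196° + -64.018° = -14.822°.

latitude 9.330°, longitude -14.822°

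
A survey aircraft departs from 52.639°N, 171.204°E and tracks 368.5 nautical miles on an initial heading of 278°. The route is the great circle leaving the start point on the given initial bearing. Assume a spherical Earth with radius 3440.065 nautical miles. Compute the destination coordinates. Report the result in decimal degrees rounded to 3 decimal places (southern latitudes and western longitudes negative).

latitude 53.063°, longitude 161.056°

The arc subtends δ = 368.5/3440.065 = 0.107120 rad at the centre.
Start latitude φ₁ = 0.918724 rad; initial bearing θ = 4.852015 rad.
sin φ₂ = sin φ₁ cos δ + cos φ₁ sin δ cos θ = (0.794828)(0.994268) + (0.606835)(0.106915)(0.139173) = 0.799302
φ₂ = asin(0.799302) = 0.926132 rad = 53.063°.
Then Δλ = atan2(-0.064249, 0.358961) = -0.177109 rad, from sin θ sin δ cos φ₁ over cos δ − sin φ₁ sin φ₂.
λ₂ = λ₁ + Δλ = 161.056°.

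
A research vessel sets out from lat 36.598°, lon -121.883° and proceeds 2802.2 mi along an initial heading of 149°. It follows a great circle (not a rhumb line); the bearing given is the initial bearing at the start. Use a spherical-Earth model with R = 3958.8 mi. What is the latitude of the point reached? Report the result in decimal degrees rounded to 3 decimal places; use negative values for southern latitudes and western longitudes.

Angular distance δ = d/R = 2802.2 / 3958.8 = 0.707841 rad.
With φ₁ = 36.598° = 0.638756 rad and θ = 149° = 2.600541 rad:
Applying the spherical law of cosines for sides, sin φ₂ = sin φ₁ cos δ + cos φ₁ sin δ cos θ = 0.005529, so φ₂ = 0.317°.
Δλ = atan2( sin θ sin δ cos φ₁ , cos δ − sin φ₁ sin φ₂ ) = atan2(0.268851, 0.756471) = 0.341478 rad = 19.565°.
λ₂ = λ₁ + Δλ = -102.318°.

latitude 0.317°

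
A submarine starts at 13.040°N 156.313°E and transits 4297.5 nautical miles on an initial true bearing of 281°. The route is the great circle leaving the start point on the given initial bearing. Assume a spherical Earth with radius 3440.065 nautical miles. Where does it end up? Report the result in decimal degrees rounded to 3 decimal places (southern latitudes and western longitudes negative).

latitude 14.340°, longitude 82.312°

The arc subtends δ = 4297.5/3440.065 = 1.249250 rad at the centre.
With φ₁ = 13.040° = 0.227591 rad and θ = 281° = 4.904375 rad:
Destination latitude: φ₂ = arcsin( sin φ₁ cos δ + cos φ₁ sin δ cos θ ) = arcsin(0.247669) = 14.340°.
For the longitude increment, Δλ = atan2( sin θ sin δ cos φ₁, cos δ − sin φ₁ sin φ₂ ) = atan2(-0.907301, 0.260153) = -74.001°.
λ₂ = λ₁ + Δλ = 82.312°.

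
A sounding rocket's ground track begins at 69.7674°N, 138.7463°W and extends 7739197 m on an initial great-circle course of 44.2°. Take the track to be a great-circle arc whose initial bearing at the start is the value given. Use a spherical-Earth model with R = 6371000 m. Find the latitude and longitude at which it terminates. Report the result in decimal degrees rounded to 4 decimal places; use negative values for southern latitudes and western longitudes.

The arc subtends δ = 7739197/6371000 = 1.214754 rad at the centre.
With φ₁ = 69.7674° = 1.217671 rad and θ = 44.2° = 0.771436 rad:
Applying the spherical law of cosines for sides, sin φ₂ = sin φ₁ cos δ + cos φ₁ sin δ cos θ = 0.559441, so φ₂ = 34.0172°.
Then Δλ = atan2(0.225981, -0.176354) = 2.233467 rad, from sin θ sin δ cos φ₁ over cos δ − sin φ₁ sin φ₂.
Hence λ₂ = -138.7463° + 127.9682° = -10.7781°.

latitude 34.0172°, longitude -10.7781°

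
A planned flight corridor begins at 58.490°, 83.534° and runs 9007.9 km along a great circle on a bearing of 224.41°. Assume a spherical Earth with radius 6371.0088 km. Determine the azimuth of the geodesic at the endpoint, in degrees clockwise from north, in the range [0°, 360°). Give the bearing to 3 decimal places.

δ = 9007.9/6371.0088 = 1.413889 rad (81.0099°).
Start latitude φ₁ = 1.020843 rad; initial bearing θ = 3.916693 rad.
Applying the spherical law of cosines for sides, sin φ₂ = sin φ₁ cos δ + cos φ₁ sin δ cos θ = -0.235544, so φ₂ = -13.624°.
Δλ = atan2( sin θ sin δ cos φ₁ , cos δ − sin φ₁ sin φ₂ ) = atan2(-0.361249, 0.357077) = -0.791207 rad = -45.333°.
λ₂ = λ₁ + Δλ = 38.201°.
The forward bearing on arrival equals the back-azimuth from the destination plus 180°.
Back-azimuth from P₂ (-13.624°, 38.201°) to P₁ (58.490°, 83.534°), with Δλ' = λ₁ − λ₂ = 45.333°: atan2( sin Δλ' cos φ₁ , cos φ₂ sin φ₁ − sin φ₂ cos φ₁ cos Δλ' ) = 22.107°.
Final bearing = (22.107° + 180°) mod 360° = 202.107°.

final bearing 202.107°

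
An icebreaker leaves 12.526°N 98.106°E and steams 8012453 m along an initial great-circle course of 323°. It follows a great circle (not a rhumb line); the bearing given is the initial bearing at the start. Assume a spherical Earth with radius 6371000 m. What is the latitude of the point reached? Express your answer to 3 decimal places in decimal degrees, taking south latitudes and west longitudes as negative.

latitude 53.952°

δ = 8012453/6371000 = 1.257644 rad (72.0577°).
With φ₁ = 12.526° = 0.218620 rad and θ = 323° = 5.637413 rad:
Destination latitude: φ₂ = arcsin( sin φ₁ cos δ + cos φ₁ sin δ cos θ ) = arcsin(0.808523) = 53.952°.
Then Δλ = atan2(-0.558919, 0.132704) = -1.337683 rad, from sin θ sin δ cos φ₁ over cos δ − sin φ₁ sin φ₂.
λ₂ = λ₁ + Δλ = 21.462°.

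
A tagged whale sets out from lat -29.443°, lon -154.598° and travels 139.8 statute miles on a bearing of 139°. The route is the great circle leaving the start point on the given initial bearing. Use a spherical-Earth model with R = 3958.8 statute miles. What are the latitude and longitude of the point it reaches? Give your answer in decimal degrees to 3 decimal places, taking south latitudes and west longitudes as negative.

δ = 139.8/3958.8 = 0.035314 rad (2.0233°).
With φ₁ = -29.443° = -0.513877 rad and θ = 139° = 2.426008 rad:
sin φ₂ = sin φ₁ cos δ + cos φ₁ sin δ cos θ = (-0.491557)(0.999377) + (0.870845)(0.035306)(-0.754710) = -0.514456
φ₂ = asin(-0.514456) = -0.540373 rad = -30.961°.
For the longitude increment, Δλ = atan2( sin θ sin δ cos φ₁, cos δ − sin φ₁ sin φ₂ ) = atan2(0.020171, 0.746492) = 1.548°.
λ₂ = λ₁ + Δλ = -153.050°.

latitude -30.961°, longitude -153.050°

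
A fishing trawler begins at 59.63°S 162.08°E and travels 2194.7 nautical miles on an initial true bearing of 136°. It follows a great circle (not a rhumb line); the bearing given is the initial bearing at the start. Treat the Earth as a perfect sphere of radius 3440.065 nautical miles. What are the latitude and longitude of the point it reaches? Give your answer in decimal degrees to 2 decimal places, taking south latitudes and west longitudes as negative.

Central angle δ = d/R = 0.637982 rad.
With φ₁ = -59.63° = -1.040740 rad and θ = 136° = 2.373648 rad:
Applying the spherical law of cosines for sides, sin φ₂ = sin φ₁ cos δ + cos φ₁ sin δ cos θ = -0.909671, so φ₂ = -65.46°.
Δλ = atan2( sin θ sin δ cos φ₁ , cos δ − sin φ₁ sin φ₂ ) = atan2(0.209170, 0.018454) = 1.482798 rad = 84.96°.
λ₂ = 162.08° + 84.96° = 247.04°, normalized to (−180°, 180°] → -112.96°.

latitude -65.46°, longitude -112.96°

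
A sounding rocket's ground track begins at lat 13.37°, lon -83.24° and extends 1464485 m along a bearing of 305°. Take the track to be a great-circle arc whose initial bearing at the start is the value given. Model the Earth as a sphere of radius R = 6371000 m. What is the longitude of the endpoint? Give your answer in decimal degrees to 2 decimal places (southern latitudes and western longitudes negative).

δ = 1464485/6371000 = 0.229867 rad (13.1704°).
Converting: φ₁ = 0.233351 rad, θ = 5.323254 rad.
sin φ₂ = sin φ₁ cos δ + cos φ₁ sin δ cos θ = (0.231239)(0.973697) + (0.972897)(0.227848)(0.573576) = 0.352303
φ₂ = asin(0.352303) = 0.360030 rad = 20.63°.
For the longitude increment, Δλ = atan2( sin θ sin δ cos φ₁, cos δ − sin φ₁ sin φ₂ ) = atan2(-0.181584, 0.892231) = -11.50°.
λ₂ = λ₁ + Δλ = -94.74°.

longitude -94.74°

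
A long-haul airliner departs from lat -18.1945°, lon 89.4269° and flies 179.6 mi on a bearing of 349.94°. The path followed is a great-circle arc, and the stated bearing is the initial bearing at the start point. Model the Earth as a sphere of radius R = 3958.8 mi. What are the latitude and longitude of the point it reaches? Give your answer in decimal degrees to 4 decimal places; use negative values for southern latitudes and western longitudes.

latitude -15.6346°, longitude 88.9556°

Angular distance δ = d/R = 179.6 / 3958.8 = 0.045367 rad.
Converting: φ₁ = -0.317554 rad, θ = 6.107605 rad.
Destination latitude: φ₂ = arcsin( sin φ₁ cos δ + cos φ₁ sin δ cos θ ) = arcsin(-0.269501) = -15.6346°.
Δλ = atan2( sin θ sin δ cos φ₁ , cos δ − sin φ₁ sin φ₂ ) = atan2(-0.007526, 0.914821) = -0.008226 rad = -0.4713°.
Hence λ₂ = 89.4269° + -0.4713° = 88.9556°.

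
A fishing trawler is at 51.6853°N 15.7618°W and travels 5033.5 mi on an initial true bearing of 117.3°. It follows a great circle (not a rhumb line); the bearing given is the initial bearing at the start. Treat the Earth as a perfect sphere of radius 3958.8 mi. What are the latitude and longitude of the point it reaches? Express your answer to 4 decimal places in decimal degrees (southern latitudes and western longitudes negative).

Central angle δ = d/R = 1.271471 rad.
Start latitude φ₁ = 0.902079 rad; initial bearing θ = 2.047271 rad.
Destination latitude: φ₂ = arcsin( sin φ₁ cos δ + cos φ₁ sin δ cos θ ) = arcsin(-0.040346) = -2.3123°.
For the longitude increment, Δλ = atan2( sin θ sin δ cos φ₁, cos δ − sin φ₁ sin φ₂ ) = atan2(0.526429, 0.326531) = 58.1896°.
Hence λ₂ = -15.7618° + 58.1896° = 42.4278°.

latitude -2.3123°, longitude 42.4278°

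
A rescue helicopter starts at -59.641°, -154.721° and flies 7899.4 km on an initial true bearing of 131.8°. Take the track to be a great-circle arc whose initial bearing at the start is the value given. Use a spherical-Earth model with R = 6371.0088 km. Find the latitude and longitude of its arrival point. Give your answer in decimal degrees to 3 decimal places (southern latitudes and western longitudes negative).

The arc subtends δ = 7899.4/6371.0088 = 1.239898 rad at the centre.
With φ₁ = -59.641° = -1.040932 rad and θ = 131.8° = 2.300344 rad:
Applying the spherical law of cosines for sides, sin φ₂ = sin φ₁ cos δ + cos φ₁ sin δ cos θ = -0.598943, so φ₂ = -36.794°.
Then Δλ = atan2(0.356336, -0.191921) = 2.064841 rad, from sin θ sin δ cos φ₁ over cos δ − sin φ₁ sin φ₂.
λ₂ = -154.721° + 118.307° = -36.414°.

latitude -36.794°, longitude -36.414°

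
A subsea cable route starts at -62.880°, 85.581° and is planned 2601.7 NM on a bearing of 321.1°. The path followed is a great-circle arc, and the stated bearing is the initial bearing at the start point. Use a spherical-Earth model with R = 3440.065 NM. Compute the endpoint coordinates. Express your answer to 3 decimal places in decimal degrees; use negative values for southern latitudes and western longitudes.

latitude -23.826°, longitude 57.477°

δ = 2601.7/3440.065 = 0.756294 rad (43.3324°).
Start latitude φ₁ = -1.097463 rad; initial bearing θ = 5.604252 rad.
Applying the spherical law of cosines for sides, sin φ₂ = sin φ₁ cos δ + cos φ₁ sin δ cos θ = -0.403960, so φ₂ = -23.826°.
For the longitude increment, Δλ = atan2( sin θ sin δ cos φ₁, cos δ − sin φ₁ sin φ₂ ) = atan2(-0.196441, 0.367839) = -28.104°.
λ₂ = λ₁ + Δλ = 57.477°.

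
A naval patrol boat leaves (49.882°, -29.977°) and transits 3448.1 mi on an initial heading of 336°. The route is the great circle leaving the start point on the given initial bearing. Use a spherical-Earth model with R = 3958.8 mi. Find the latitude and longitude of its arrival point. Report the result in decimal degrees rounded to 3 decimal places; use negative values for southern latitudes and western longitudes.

latitude 70.533°, longitude -140.971°

Central angle δ = d/R = 0.870996 rad.
With φ₁ = 49.882° = 0.870605 rad and θ = 336° = 5.864306 rad:
Destination latitude: φ₂ = arcsin( sin φ₁ cos δ + cos φ₁ sin δ cos θ ) = arcsin(0.942833) = 70.533°.
Δλ = atan2( sin θ sin δ cos φ₁ , cos δ − sin φ₁ sin φ₂ ) = atan2(-0.200488, -0.076938) = -1.937217 rad = -110.994°.
λ₂ = -29.977° + -110.994° = -140.971°.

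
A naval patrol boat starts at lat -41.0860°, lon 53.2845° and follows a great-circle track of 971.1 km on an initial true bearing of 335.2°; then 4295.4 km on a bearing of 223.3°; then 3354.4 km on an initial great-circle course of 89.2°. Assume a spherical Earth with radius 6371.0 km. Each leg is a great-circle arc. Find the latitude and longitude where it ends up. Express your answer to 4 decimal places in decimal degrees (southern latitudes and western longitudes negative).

Apply the spherical direct solution leg by leg, carrying full precision between legs.
Leg 1: from (-41.0860°, 53.2845°), δ = 971.1/6371 = 0.152425 rad, θ = 335.2° → φ = -33.0714°, λ = 48.9258°.
Leg 2: from (-33.0714°, 48.9258°), δ = 4295.4/6371 = 0.674211 rad, θ = 223.3° → φ = -53.8055°, λ = 2.4555°.
Leg 3: from (-53.8055°, 2.4555°), δ = 3354.4/6371 = 0.526511 rad, θ = 89.2° → φ = -43.9138°, λ = 46.6826°.

latitude -43.9138°, longitude 46.6826°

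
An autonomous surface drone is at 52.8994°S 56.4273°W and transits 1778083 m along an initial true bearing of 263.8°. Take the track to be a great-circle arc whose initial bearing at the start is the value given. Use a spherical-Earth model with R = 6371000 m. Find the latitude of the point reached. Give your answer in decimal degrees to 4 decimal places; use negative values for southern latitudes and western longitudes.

δ = 1778083/6371000 = 0.279090 rad (15.9907°).
Converting: φ₁ = -0.923269 rad, θ = 4.604179 rad.
Applying the spherical law of cosines for sides, sin φ₂ = sin φ₁ cos δ + cos φ₁ sin δ cos θ = -0.784663, so φ₂ = -51.6895°.
Then Δλ = atan2(-0.165203, 0.335477) = -0.457583 rad, from sin θ sin δ cos φ₁ over cos δ − sin φ₁ sin φ₂.
Hence λ₂ = -56.4273° + -26.2176° = -82.6449°.

latitude -51.6895°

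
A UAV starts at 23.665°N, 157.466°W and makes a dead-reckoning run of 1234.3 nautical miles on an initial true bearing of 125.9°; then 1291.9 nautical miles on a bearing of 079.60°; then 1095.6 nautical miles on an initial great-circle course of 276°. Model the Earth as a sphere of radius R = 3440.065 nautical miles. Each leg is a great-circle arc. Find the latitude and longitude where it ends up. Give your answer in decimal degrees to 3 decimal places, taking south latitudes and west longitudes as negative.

latitude 15.009°, longitude -137.632°

Apply the spherical direct solution leg by leg, carrying full precision between legs.
Leg 1: from (23.665°, -157.466°), δ = 1234.3/3440.065 = 0.358801 rad, θ = 125.9° → φ = 10.792°, λ = -140.634°.
Leg 2: from (10.792°, -140.634°), δ = 1291.9/3440.065 = 0.375545 rad, θ = 79.6° → φ = 13.841°, λ = -118.823°.
Leg 3: from (13.841°, -118.823°), δ = 1095.6/3440.065 = 0.318482 rad, θ = 276° → φ = 15.009°, λ = -137.632°.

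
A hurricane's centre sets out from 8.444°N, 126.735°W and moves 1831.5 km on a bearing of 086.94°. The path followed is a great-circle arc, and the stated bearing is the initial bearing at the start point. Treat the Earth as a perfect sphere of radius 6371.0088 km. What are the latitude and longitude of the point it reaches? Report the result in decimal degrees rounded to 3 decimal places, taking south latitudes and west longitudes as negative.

Angular distance δ = d/R = 1831.5 / 6371.0088 = 0.287474 rad.
Converting: φ₁ = 0.147376 rad, θ = 1.517389 rad.
sin φ₂ = sin φ₁ cos δ + cos φ₁ sin δ cos θ = (0.146843)(0.958963) + (0.989160)(0.283531)(0.053382) = 0.155788
φ₂ = asin(0.155788) = 0.156425 rad = 8.963°.
Then Δλ = atan2(0.280057, 0.936087) = 0.290703 rad, from sin θ sin δ cos φ₁ over cos δ − sin φ₁ sin φ₂.
λ₂ = -126.735° + 16.656° = -110.079°.

latitude 8.963°, longitude -110.079°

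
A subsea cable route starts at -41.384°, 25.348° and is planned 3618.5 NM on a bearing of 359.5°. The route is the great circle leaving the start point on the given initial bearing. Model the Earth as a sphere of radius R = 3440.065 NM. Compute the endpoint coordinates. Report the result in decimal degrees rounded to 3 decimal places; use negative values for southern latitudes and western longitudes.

latitude 18.882°, longitude 24.889°

The arc subtends δ = 3618.5/3440.065 = 1.051870 rad at the centre.
Start latitude φ₁ = -0.722287 rad; initial bearing θ = 6.274459 rad.
Applying the spherical law of cosines for sides, sin φ₂ = sin φ₁ cos δ + cos φ₁ sin δ cos θ = 0.323623, so φ₂ = 18.882°.
For the longitude increment, Δλ = atan2( sin θ sin δ cos φ₁, cos δ − sin φ₁ sin φ₂ ) = atan2(-0.005686, 0.709897) = -0.459°.
λ₂ = λ₁ + Δλ = 24.889°.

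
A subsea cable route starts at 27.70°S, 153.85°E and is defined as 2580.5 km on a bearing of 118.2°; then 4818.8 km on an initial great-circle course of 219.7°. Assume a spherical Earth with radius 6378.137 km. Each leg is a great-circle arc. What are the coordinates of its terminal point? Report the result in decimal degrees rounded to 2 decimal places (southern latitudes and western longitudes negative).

Apply the spherical direct solution leg by leg, carrying full precision between legs.
Leg 1: from (-27.70°, 153.85°), δ = 2580.5/6378.137 = 0.404585 rad, θ = 118.2° → φ = -36.30°, λ = 179.35°.
Leg 2: from (-36.30°, 179.35°), δ = 4818.8/6378.137 = 0.755518 rad, θ = 219.7° → φ = -58.88°, λ = 121.41°.

latitude -58.88°, longitude 121.41°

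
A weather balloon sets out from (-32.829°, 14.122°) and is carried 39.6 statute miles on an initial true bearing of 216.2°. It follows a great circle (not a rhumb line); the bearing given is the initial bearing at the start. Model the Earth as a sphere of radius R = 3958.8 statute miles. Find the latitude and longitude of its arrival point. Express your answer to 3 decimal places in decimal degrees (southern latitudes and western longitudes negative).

Central angle δ = d/R = 0.010003 rad.
With φ₁ = -32.829° = -0.572974 rad and θ = 216.2° = 3.773402 rad:
Applying the spherical law of cosines for sides, sin φ₂ = sin φ₁ cos δ + cos φ₁ sin δ cos θ = -0.548889, so φ₂ = -33.291°.
Then Δλ = atan2(-0.004964, 0.702379) = -0.007068 rad, from sin θ sin δ cos φ₁ over cos δ − sin φ₁ sin φ₂.
λ₂ = λ₁ + Δλ = 13.717°.

latitude -33.291°, longitude 13.717°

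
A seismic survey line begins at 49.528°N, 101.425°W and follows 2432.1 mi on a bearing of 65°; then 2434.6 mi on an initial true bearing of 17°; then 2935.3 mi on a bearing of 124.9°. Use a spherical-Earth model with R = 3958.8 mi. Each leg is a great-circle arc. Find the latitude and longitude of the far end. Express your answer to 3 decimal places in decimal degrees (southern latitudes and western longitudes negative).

Apply the spherical direct solution leg by leg, carrying full precision between legs.
Leg 1: from (49.528°, -101.425°), δ = 2432.1/3958.8 = 0.614353 rad, θ = 65° → φ = 51.237°, λ = -44.871°.
Leg 2: from (51.237°, -44.871°), δ = 2434.6/3958.8 = 0.614984 rad, θ = 17° → φ = 79.211°, λ = 19.432°.
Leg 3: from (79.211°, 19.432°), δ = 2935.3/3958.8 = 0.741462 rad, θ = 124.9° → φ = 40.701°, λ = 66.370°.

latitude 40.701°, longitude 66.370°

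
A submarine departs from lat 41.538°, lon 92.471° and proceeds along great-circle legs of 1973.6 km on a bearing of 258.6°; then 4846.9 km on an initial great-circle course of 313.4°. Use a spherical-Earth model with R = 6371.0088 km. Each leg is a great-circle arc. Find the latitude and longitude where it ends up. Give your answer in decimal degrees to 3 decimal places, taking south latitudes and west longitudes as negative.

Apply the spherical direct solution leg by leg, carrying full precision between legs.
Leg 1: from (41.538°, 92.471°), δ = 1973.6/6371.0088 = 0.309778 rad, θ = 258.6° → φ = 35.906°, λ = 70.821°.
Leg 2: from (35.906°, 70.821°), δ = 4846.9/6371.0088 = 0.760774 rad, θ = 313.4° → φ = 53.948°, λ = 12.476°.

latitude 53.948°, longitude 12.476°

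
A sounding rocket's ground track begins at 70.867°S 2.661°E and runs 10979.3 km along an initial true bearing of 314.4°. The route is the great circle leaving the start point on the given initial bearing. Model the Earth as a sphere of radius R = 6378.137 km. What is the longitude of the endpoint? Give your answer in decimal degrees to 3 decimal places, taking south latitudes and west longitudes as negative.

Central angle δ = d/R = 1.721396 rad.
Start latitude φ₁ = -1.236862 rad; initial bearing θ = 5.487315 rad.
sin φ₂ = sin φ₁ cos δ + cos φ₁ sin δ cos θ = (-0.944760)(-0.150031) + (0.327762)(0.988681)(0.699663) = 0.368471
φ₂ = asin(0.368471) = 0.377364 rad = 21.621°.
For the longitude increment, Δλ = atan2( sin θ sin δ cos φ₁, cos δ − sin φ₁ sin φ₂ ) = atan2(-0.231526, 0.198086) = -49.451°.
λ₂ = λ₁ + Δλ = -46.790°.

longitude -46.790°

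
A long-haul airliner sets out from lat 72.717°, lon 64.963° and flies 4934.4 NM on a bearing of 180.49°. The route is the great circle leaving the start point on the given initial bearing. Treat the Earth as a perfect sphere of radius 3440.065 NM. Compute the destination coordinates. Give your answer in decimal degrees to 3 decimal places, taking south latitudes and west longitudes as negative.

latitude -9.467°, longitude 64.471°

The arc subtends δ = 4934.4/3440.065 = 1.434392 rad at the centre.
Start latitude φ₁ = 1.269151 rad; initial bearing θ = 3.150145 rad.
sin φ₂ = sin φ₁ cos δ + cos φ₁ sin δ cos θ = (0.954849)(0.135982) + (0.297092)(0.990711)(-0.999963) = -0.164479
φ₂ = asin(-0.164479) = -0.165230 rad = -9.467°.
Then Δλ = atan2(-0.002517, 0.293035) = -0.008590 rad, from sin θ sin δ cos φ₁ over cos δ − sin φ₁ sin φ₂.
λ₂ = λ₁ + Δλ = 64.471°.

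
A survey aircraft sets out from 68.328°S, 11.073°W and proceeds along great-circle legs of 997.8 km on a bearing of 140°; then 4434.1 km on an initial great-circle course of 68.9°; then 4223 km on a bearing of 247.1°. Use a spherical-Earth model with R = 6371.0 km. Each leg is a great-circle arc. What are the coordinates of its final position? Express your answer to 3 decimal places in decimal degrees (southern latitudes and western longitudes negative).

Apply the spherical direct solution leg by leg, carrying full precision between legs.
Leg 1: from (-68.328°, -11.073°), δ = 997.8/6371 = 0.156616 rad, θ = 140° → φ = -74.168°, λ = 10.488°.
Leg 2: from (-74.168°, 10.488°), δ = 4434.1/6371 = 0.695982 rad, θ = 68.9° → φ = -42.481°, λ = 64.686°.
Leg 3: from (-42.481°, 64.686°), δ = 4223/6371 = 0.662847 rad, θ = 247.1° → φ = -45.148°, λ = 11.197°.

latitude -45.148°, longitude 11.197°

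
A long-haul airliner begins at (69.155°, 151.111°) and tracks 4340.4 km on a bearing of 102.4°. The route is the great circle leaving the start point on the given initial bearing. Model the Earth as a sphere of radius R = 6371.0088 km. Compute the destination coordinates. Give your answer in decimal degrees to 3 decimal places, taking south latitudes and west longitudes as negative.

Angular distance δ = d/R = 4340.4 / 6371.0088 = 0.681274 rad.
Converting: φ₁ = 1.206982 rad, θ = 1.787217 rad.
Applying the spherical law of cosines for sides, sin φ₂ = sin φ₁ cos δ + cos φ₁ sin δ cos θ = 0.677806, so φ₂ = 42.672°.
For the longitude increment, Δλ = atan2( sin θ sin δ cos φ₁, cos δ − sin φ₁ sin φ₂ ) = atan2(0.218875, 0.143330) = 56.781°.
λ₂ = 151.111° + 56.781° = 207.892°, normalized to (−180°, 180°] → -152.108°.

latitude 42.672°, longitude -152.108°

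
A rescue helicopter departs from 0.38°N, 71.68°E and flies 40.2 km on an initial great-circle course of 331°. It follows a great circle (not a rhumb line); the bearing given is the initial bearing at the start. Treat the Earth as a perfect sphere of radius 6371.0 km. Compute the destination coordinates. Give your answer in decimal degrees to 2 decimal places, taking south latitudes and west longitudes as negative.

The arc subtends δ = 40.2/6371 = 0.006310 rad at the centre.
Converting: φ₁ = 0.006632 rad, θ = 5.777040 rad.
Applying the spherical law of cosines for sides, sin φ₂ = sin φ₁ cos δ + cos φ₁ sin δ cos θ = 0.012151, so φ₂ = 0.70°.
For the longitude increment, Δλ = atan2( sin θ sin δ cos φ₁, cos δ − sin φ₁ sin φ₂ ) = atan2(-0.003059, 0.999900) = -0.18°.
λ₂ = 71.68° + -0.18° = 71.50°.

latitude 0.70°, longitude 71.50°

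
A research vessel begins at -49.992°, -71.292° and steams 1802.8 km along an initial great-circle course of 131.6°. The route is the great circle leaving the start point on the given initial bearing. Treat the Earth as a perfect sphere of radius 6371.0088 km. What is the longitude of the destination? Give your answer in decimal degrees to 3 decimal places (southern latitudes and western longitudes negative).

δ = 1802.8/6371.0088 = 0.282969 rad (16.2129°).
Converting: φ₁ = -0.872525 rad, θ = 2.296853 rad.
sin φ₂ = sin φ₁ cos δ + cos φ₁ sin δ cos θ = (-0.765955)(0.960231) + (0.642895)(0.279208)(-0.663926) = -0.854669
φ₂ = asin(-0.854669) = -1.024913 rad = -58.723°.
For the longitude increment, Δλ = atan2( sin θ sin δ cos φ₁, cos δ − sin φ₁ sin φ₂ ) = atan2(0.134231, 0.305593) = 23.713°.
Hence λ₂ = -71.292° + 23.713° = -47.579°.

longitude -47.579°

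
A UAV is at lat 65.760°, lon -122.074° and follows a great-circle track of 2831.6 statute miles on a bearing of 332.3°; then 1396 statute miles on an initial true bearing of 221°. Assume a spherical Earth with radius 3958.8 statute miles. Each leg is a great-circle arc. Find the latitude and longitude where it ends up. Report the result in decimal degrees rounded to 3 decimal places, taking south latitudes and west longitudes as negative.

latitude 50.517°, longitude 91.292°

Apply the spherical direct solution leg by leg, carrying full precision between legs.
Leg 1: from (65.760°, -122.074°), δ = 2831.6/3958.8 = 0.715267 rad, θ = 332.3° → φ = 67.934°, λ = 112.168°.
Leg 2: from (67.934°, 112.168°), δ = 1396/3958.8 = 0.352632 rad, θ = 221° → φ = 50.517°, λ = 91.292°.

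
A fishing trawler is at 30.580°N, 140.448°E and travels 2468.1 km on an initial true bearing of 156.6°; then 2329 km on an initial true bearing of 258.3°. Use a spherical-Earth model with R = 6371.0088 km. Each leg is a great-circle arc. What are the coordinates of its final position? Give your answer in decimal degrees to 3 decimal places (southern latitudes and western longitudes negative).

latitude 5.149°, longitude 128.632°

Apply the spherical direct solution leg by leg, carrying full precision between legs.
Leg 1: from (30.580°, 140.448°), δ = 2468.1/6371.0088 = 0.387395 rad, θ = 156.6° → φ = 9.936°, λ = 149.209°.
Leg 2: from (9.936°, 149.209°), δ = 2329/6371.0088 = 0.365562 rad, θ = 258.3° → φ = 5.149°, λ = 128.632°.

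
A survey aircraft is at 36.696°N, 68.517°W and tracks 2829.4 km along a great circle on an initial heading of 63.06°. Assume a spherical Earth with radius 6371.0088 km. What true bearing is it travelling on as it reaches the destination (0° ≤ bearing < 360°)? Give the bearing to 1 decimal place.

The arc subtends δ = 2829.4/6371.0088 = 0.444105 rad at the centre.
Converting: φ₁ = 0.640466 rad, θ = 1.100605 rad.
sin φ₂ = sin φ₁ cos δ + cos φ₁ sin δ cos θ = (0.597569)(0.902995) + (0.801817)(0.429650)(0.453057) = 0.695681
φ₂ = asin(0.695681) = 0.769367 rad = 44.081°.
For the longitude increment, Δλ = atan2( sin θ sin δ cos φ₁, cos δ − sin φ₁ sin φ₂ ) = atan2(0.307116, 0.487278) = 32.222°.
Hence λ₂ = -68.517° + 32.222° = -36.295°.
The forward bearing on arrival equals the back-azimuth from the destination plus 180°.
Back-azimuth from P₂ (44.1°, -36.3°) to P₁ (36.7°, -68.5°), with Δλ' = λ₁ − λ₂ = -32.2°: atan2( sin Δλ' cos φ₁ , cos φ₂ sin φ₁ − sin φ₂ cos φ₁ cos Δλ' ) = 264.3°.
Final bearing = (264.3° + 180°) mod 360° = 84.3°.

final bearing 84.3°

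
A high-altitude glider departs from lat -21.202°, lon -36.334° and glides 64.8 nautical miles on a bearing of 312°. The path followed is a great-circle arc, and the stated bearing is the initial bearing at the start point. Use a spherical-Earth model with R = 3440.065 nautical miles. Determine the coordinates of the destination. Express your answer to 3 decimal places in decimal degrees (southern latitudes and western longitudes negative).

latitude -20.478°, longitude -37.190°

δ = 64.8/3440.065 = 0.018837 rad (1.0793°).
With φ₁ = -21.202° = -0.370045 rad and θ = 312° = 5.445427 rad:
Destination latitude: φ₂ = arcsin( sin φ₁ cos δ + cos φ₁ sin δ cos θ ) = arcsin(-0.349843) = -20.478°.
Δλ = atan2( sin θ sin δ cos φ₁ , cos δ − sin φ₁ sin φ₂ ) = atan2(-0.013050, 0.873300) = -0.014942 rad = -0.856°.
λ₂ = -36.334° + -0.856° = -37.190°.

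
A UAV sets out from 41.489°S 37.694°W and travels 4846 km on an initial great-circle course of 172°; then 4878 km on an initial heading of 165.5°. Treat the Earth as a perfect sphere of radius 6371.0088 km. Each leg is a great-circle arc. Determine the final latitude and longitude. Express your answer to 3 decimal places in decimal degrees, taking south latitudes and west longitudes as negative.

latitude -53.425°, longitude 172.086°

Apply the spherical direct solution leg by leg, carrying full precision between legs.
Leg 1: from (-41.489°, -37.694°), δ = 4846/6371.0088 = 0.760633 rad, θ = 172° → φ = -82.426°, λ = 9.016°.
Leg 2: from (-82.426°, 9.016°), δ = 4878/6371.0088 = 0.765656 rad, θ = 165.5° → φ = -53.425°, λ = 172.086°.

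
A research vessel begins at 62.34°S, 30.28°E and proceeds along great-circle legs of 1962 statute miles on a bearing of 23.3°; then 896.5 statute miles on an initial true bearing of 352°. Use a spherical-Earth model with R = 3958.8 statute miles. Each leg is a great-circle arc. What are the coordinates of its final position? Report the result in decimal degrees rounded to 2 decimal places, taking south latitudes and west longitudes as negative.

Apply the spherical direct solution leg by leg, carrying full precision between legs.
Leg 1: from (-62.34°, 30.28°), δ = 1962/3958.8 = 0.495605 rad, θ = 23.3° → φ = -35.20°, λ = 43.59°.
Leg 2: from (-35.20°, 43.59°), δ = 896.5/3958.8 = 0.226458 rad, θ = 352° → φ = -22.33°, λ = 41.65°.

latitude -22.33°, longitude 41.65°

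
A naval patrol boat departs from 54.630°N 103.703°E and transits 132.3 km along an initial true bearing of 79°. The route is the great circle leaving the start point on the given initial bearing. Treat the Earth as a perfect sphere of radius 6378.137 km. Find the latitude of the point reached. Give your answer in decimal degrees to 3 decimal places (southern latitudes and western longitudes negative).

The arc subtends δ = 132.3/6378.137 = 0.020743 rad at the centre.
Converting: φ₁ = 0.953473 rad, θ = 1.378810 rad.
sin φ₂ = sin φ₁ cos δ + cos φ₁ sin δ cos θ = (0.815431)(0.999785) + (0.578854)(0.020741)(0.190809) = 0.817546
φ₂ = asin(0.817546) = 0.957137 rad = 54.840°.
Then Δλ = atan2(0.011786, 0.333132) = 0.035363 rad, from sin θ sin δ cos φ₁ over cos δ − sin φ₁ sin φ₂.
λ₂ = 103.703° + 2.026° = 105.729°.

latitude 54.840°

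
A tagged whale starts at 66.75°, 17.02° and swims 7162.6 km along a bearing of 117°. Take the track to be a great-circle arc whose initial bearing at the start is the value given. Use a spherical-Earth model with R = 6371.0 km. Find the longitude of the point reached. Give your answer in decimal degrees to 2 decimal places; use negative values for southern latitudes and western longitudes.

longitude 72.79°

δ = 7162.6/6371 = 1.124251 rad (64.4148°).
Start latitude φ₁ = 1.165007 rad; initial bearing θ = 2.042035 rad.
Destination latitude: φ₂ = arcsin( sin φ₁ cos δ + cos φ₁ sin δ cos θ ) = arcsin(0.235145) = 13.60°.
For the longitude increment, Δλ = atan2( sin θ sin δ cos φ₁, cos δ − sin φ₁ sin φ₂ ) = atan2(0.317231, 0.215803) = 55.77°.
λ₂ = λ₁ + Δλ = 72.79°.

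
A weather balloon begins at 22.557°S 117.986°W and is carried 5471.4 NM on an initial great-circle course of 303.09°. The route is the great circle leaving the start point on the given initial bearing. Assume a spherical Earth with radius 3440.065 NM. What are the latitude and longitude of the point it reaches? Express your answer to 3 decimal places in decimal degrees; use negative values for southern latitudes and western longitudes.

latitude 30.774°, longitude 164.872°

δ = 5471.4/3440.065 = 1.590493 rad (91.1285°).
Start latitude φ₁ = -0.393694 rad; initial bearing θ = 5.289918 rad.
sin φ₂ = sin φ₁ cos δ + cos φ₁ sin δ cos θ = (-0.383602)(-0.019696) + (0.923498)(0.999806)(0.545956) = 0.511647
φ₂ = asin(0.511647) = 0.537100 rad = 30.774°.
Then Δλ = atan2(-0.773570, 0.176573) = -1.346383 rad, from sin θ sin δ cos φ₁ over cos δ − sin φ₁ sin φ₂.
λ₂ = -117.986° + -77.142° = -195.128°, normalized to (−180°, 180°] → 164.872°.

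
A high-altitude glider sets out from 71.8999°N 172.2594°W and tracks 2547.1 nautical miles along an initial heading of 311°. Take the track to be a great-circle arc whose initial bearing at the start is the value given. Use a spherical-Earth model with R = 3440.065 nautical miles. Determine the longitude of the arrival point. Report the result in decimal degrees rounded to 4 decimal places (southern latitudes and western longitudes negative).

longitude 77.1435°

Central angle δ = d/R = 0.740422 rad.
Start latitude φ₁ = 1.254890 rad; initial bearing θ = 5.427974 rad.
Destination latitude: φ₂ = arcsin( sin φ₁ cos δ + cos φ₁ sin δ cos θ ) = arcsin(0.839154) = 57.0509°.
Δλ = atan2( sin θ sin δ cos φ₁ , cos δ − sin φ₁ sin φ₂ ) = atan2(-0.158175, -0.059445) = -1.930283 rad = -110.5971°.
λ₂ = -172.2594° + -110.5971° = -282.8565°, normalized to (−180°, 180°] → 77.1435°.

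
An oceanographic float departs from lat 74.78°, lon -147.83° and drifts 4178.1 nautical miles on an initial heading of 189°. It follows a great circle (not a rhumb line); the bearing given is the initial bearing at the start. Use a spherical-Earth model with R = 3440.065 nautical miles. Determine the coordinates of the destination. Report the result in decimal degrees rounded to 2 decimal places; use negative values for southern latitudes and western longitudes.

latitude 5.37°, longitude -156.30°

δ = 4178.1/3440.065 = 1.214541 rad (69.5881°).
With φ₁ = 74.78° = 1.305157 rad and θ = 189° = 3.298672 rad:
sin φ₂ = sin φ₁ cos δ + cos φ₁ sin δ cos θ = (0.964925)(0.348767) + (0.262526)(0.937209)(-0.987688) = 0.093521
φ₂ = asin(0.093521) = 0.093658 rad = 5.37°.
Then Δλ = atan2(-0.038489, 0.258526) = -0.147795 rad, from sin θ sin δ cos φ₁ over cos δ − sin φ₁ sin φ₂.
Hence λ₂ = -147.83° + -8.47° = -156.30°.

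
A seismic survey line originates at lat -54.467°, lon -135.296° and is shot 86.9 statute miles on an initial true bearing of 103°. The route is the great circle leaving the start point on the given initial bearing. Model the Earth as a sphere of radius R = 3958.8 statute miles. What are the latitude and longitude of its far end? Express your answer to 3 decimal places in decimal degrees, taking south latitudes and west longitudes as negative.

Angular distance δ = d/R = 86.9 / 3958.8 = 0.021951 rad.
With φ₁ = -54.467° = -0.950628 rad and θ = 103° = 1.797689 rad:
Applying the spherical law of cosines for sides, sin φ₂ = sin φ₁ cos δ + cos φ₁ sin δ cos θ = -0.816454, so φ₂ = -54.731°.
Then Δλ = atan2(0.012429, 0.335344) = 0.037048 rad, from sin θ sin δ cos φ₁ over cos δ − sin φ₁ sin φ₂.
Hence λ₂ = -135.296° + 2.123° = -133.173°.

latitude -54.731°, longitude -133.173°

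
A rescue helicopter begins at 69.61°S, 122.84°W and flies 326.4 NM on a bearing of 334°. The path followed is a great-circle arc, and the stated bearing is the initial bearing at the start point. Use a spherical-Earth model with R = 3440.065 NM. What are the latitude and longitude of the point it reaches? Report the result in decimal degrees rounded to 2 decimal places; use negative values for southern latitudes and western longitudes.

latitude -64.62°, longitude -128.40°

Central angle δ = d/R = 0.094882 rad.
Converting: φ₁ = -1.214924 rad, θ = 5.829400 rad.
sin φ₂ = sin φ₁ cos δ + cos φ₁ sin δ cos θ = (-0.937343)(0.995502) + (0.348408)(0.094740)(0.898794) = -0.903459
φ₂ = asin(-0.903459) = -1.127772 rad = -64.62°.
For the longitude increment, Δλ = atan2( sin θ sin δ cos φ₁, cos δ − sin φ₁ sin φ₂ ) = atan2(-0.014470, 0.148651) = -5.56°.
Hence λ₂ = -122.84° + -5.56° = -128.40°.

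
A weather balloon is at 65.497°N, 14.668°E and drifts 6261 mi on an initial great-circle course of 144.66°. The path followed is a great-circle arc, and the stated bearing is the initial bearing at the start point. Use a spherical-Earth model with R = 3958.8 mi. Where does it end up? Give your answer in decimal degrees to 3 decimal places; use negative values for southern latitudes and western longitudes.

latitude -20.370°, longitude 52.764°

The arc subtends δ = 6261/3958.8 = 1.581540 rad at the centre.
Converting: φ₁ = 1.143138 rad, θ = 2.524793 rad.
sin φ₂ = sin φ₁ cos δ + cos φ₁ sin δ cos θ = (0.909940)(-0.010743) + (0.414741)(0.999942)(-0.815734) = -0.348074
φ₂ = asin(-0.348074) = -0.355516 rad = -20.370°.
Δλ = atan2( sin θ sin δ cos φ₁ , cos δ − sin φ₁ sin φ₂ ) = atan2(0.239884, 0.305983) = 0.664893 rad = 38.096°.
λ₂ = 14.668° + 38.096° = 52.764°.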